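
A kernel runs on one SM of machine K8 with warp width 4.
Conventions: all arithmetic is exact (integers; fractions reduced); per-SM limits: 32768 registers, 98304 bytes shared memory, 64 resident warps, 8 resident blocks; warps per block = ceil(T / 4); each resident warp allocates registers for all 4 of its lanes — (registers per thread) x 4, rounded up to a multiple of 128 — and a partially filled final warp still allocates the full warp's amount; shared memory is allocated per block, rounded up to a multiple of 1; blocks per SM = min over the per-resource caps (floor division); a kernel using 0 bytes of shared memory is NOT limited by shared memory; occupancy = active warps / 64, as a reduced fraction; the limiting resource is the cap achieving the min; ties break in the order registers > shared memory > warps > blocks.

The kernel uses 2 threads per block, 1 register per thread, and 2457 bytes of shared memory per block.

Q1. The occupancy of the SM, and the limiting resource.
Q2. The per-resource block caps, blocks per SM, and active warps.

Answer: occupancy 1/8, limited by blocks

registers: 256 blocks
shared memory: 40 blocks
warps: 64 blocks
blocks: 8 blocks

Answer: 8 blocks, 8 active warps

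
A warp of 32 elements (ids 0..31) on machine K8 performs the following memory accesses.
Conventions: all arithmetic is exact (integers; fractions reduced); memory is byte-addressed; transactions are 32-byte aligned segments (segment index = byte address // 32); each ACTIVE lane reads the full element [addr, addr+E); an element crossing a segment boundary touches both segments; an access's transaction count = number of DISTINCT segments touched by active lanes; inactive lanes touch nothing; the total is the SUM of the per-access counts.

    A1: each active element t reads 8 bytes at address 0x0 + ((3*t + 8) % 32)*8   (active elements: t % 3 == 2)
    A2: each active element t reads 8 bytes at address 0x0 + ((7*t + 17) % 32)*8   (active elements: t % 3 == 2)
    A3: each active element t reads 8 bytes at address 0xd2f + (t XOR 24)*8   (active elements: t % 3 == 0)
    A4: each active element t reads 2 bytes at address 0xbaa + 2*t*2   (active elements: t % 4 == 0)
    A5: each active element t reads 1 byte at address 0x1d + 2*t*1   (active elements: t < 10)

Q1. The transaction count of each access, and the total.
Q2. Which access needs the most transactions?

A1: 8 transactions
A2: 5 transactions
A3: 9 transactions
A4: 4 transactions
A5: 2 transactions

Answer: 8,5,9,4,2; total 28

Answer: A3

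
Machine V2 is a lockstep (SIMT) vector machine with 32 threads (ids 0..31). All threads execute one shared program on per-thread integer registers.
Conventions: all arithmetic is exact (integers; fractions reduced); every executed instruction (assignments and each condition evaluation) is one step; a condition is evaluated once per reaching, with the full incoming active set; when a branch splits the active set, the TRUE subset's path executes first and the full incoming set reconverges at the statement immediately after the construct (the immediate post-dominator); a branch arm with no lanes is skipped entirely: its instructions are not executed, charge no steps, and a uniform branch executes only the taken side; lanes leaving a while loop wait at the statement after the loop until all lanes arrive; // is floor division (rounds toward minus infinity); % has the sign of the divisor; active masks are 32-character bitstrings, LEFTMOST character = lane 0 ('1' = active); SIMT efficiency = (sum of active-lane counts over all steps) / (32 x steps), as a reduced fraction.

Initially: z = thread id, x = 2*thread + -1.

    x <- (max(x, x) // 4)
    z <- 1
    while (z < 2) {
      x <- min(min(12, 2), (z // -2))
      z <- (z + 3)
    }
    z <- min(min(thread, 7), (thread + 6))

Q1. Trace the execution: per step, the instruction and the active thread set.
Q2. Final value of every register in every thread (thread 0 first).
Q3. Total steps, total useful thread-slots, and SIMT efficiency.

step 0: x <- (max(x, x) // 4)        11111111111111111111111111111111
step 1: z <- 1                       11111111111111111111111111111111
step 2: eval (z < 2)                 11111111111111111111111111111111
step 3: x <- min(min(12, 2), (z // -2)) 11111111111111111111111111111111
step 4: z <- (z + 3)                 11111111111111111111111111111111
step 5: eval (z < 2)                 11111111111111111111111111111111
step 6: z <- min(min(thread, 7), (thread + 6)) 11111111111111111111111111111111

Answer: 7 steps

z: 0,1,2,3,4,5,6,7,7,7,7,7,7,7,7,7,7,7,7,7,7,7,7,7,7,7,7,7,7,7,7,7
x: -1,-1,-1,-1,-1,-1,-1,-1,-1,-1,-1,-1,-1,-1,-1,-1,-1,-1,-1,-1,-1,-1,-1,-1,-1,-1,-1,-1,-1,-1,-1,-1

steps = 7; useful = 224; efficiency = 224/224 = 1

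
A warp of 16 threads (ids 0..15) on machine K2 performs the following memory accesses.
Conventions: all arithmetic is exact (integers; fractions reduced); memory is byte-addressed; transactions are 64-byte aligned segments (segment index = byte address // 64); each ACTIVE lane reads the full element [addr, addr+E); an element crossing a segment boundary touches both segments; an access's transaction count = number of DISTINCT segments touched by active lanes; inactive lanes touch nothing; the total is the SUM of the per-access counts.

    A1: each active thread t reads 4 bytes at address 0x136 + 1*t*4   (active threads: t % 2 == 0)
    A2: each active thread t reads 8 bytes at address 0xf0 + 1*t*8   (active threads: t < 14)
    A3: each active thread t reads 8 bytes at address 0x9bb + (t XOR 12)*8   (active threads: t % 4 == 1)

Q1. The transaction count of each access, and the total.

A1: 2 transactions
A2: 3 transactions
A3: 2 transactions

Answer: 2,3,2; total 7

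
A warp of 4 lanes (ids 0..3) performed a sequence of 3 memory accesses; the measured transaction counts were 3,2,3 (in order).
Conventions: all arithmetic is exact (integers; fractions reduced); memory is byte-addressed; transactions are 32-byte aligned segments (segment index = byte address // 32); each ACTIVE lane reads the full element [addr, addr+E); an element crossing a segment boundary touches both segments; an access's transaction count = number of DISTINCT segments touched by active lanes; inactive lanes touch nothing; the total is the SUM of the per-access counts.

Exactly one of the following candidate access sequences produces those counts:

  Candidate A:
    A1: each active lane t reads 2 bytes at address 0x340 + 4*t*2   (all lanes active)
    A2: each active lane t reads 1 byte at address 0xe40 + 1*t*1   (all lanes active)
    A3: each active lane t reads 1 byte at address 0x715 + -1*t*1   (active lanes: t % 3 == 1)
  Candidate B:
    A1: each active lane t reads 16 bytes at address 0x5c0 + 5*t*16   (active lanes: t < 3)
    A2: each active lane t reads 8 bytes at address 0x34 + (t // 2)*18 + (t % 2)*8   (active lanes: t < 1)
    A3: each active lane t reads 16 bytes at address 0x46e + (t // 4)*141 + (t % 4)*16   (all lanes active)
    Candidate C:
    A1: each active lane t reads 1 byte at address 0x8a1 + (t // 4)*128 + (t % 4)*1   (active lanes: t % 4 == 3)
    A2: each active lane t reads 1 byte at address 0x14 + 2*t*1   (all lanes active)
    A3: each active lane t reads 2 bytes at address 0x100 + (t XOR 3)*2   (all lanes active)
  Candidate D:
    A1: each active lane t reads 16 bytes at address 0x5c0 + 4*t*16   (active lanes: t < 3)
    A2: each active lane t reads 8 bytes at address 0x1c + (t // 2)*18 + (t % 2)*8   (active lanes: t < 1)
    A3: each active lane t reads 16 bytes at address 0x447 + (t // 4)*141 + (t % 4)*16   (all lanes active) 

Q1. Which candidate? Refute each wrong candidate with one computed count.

A: A1 gives 1 transaction, not 3
B: A2 gives 1 transaction, not 2
C: A1 gives 1 transaction, not 3
D: all counts match (3,2,3)

Answer: D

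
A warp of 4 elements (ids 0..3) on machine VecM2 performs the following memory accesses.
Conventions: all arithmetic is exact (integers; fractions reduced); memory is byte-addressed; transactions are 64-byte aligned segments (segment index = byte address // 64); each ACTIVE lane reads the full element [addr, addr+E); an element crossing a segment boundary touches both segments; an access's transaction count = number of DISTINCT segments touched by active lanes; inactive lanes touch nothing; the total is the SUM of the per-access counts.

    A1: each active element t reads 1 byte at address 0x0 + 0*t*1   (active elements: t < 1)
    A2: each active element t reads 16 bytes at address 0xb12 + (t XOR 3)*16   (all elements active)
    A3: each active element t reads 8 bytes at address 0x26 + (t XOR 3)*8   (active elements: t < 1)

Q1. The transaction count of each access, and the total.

A1: 1 transaction
A2: 2 transactions
A3: 2 transactions

Answer: 1,2,2; total 5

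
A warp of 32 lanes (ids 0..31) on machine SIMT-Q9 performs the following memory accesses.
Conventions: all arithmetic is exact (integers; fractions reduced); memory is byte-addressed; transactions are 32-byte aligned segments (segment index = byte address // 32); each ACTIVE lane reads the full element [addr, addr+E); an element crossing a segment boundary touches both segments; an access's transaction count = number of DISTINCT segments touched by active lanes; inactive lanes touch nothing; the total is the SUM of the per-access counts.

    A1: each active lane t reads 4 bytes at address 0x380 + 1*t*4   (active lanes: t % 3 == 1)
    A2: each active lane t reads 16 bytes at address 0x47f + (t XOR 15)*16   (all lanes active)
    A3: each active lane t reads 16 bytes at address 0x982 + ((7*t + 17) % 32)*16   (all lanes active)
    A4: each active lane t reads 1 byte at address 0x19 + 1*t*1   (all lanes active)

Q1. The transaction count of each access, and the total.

A1: 4 transactions
A2: 17 transactions
A3: 17 transactions
A4: 2 transactions

Answer: 4,17,17,2; total 40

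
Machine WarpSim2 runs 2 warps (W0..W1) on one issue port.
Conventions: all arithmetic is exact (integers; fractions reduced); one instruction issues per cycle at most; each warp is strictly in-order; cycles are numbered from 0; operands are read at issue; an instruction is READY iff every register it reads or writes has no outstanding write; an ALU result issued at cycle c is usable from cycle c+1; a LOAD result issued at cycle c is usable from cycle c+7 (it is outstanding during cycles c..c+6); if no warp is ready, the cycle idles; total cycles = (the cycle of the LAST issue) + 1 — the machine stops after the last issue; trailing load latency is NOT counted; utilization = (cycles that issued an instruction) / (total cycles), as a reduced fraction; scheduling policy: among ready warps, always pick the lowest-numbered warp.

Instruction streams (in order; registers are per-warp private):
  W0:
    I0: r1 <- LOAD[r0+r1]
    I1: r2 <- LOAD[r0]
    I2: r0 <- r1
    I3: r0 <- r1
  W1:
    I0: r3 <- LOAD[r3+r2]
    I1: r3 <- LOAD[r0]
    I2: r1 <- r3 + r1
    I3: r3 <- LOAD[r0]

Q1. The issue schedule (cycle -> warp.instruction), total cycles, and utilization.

cycle 0: W0.I0
cycle 1: W0.I1
cycle 2: W1.I0
cycle 3: idle
cycle 4: idle
cycle 5: idle
cycle 6: idle
cycle 7: W0.I2
cycle 8: W0.I3
cycle 9: W1.I1
cycle 10: idle
cycle 11: idle
cycle 12: idle
cycle 13: idle
cycle 14: idle
cycle 15: idle
cycle 16: W1.I2
cycle 17: W1.I3

Answer: 18 cycles, utilization 4/9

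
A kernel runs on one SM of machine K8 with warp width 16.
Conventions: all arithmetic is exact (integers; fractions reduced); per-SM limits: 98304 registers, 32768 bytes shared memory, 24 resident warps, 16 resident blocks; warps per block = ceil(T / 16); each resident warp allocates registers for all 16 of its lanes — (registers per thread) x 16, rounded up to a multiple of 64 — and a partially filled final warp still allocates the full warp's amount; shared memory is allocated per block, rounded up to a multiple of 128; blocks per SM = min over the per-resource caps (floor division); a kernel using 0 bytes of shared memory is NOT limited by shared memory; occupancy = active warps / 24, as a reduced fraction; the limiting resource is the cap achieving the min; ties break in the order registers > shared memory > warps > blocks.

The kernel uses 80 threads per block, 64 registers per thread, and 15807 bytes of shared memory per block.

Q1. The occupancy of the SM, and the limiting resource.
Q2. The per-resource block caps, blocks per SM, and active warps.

Answer: occupancy 5/12, limited by shared memory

registers: 19 blocks
shared memory: 2 blocks
warps: 4 blocks
blocks: 16 blocks

Answer: 2 blocks, 10 active warps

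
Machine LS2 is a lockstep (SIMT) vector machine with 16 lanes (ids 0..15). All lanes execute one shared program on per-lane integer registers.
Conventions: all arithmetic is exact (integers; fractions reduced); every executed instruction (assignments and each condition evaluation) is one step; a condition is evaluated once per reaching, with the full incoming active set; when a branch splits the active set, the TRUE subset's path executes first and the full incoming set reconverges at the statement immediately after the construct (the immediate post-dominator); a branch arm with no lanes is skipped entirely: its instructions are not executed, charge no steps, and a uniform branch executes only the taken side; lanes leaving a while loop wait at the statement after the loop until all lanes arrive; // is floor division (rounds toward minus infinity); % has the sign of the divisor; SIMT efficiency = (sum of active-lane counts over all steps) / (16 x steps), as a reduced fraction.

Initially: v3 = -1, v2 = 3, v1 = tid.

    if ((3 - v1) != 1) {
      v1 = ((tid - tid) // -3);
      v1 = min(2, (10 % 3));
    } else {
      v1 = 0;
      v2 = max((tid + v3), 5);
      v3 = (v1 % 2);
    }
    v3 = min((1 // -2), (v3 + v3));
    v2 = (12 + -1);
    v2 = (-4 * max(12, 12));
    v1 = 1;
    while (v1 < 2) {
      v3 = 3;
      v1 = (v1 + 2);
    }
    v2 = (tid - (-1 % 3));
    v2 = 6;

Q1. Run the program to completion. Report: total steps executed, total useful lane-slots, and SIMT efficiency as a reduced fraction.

Answer: 16 steps, 209 useful, 209/256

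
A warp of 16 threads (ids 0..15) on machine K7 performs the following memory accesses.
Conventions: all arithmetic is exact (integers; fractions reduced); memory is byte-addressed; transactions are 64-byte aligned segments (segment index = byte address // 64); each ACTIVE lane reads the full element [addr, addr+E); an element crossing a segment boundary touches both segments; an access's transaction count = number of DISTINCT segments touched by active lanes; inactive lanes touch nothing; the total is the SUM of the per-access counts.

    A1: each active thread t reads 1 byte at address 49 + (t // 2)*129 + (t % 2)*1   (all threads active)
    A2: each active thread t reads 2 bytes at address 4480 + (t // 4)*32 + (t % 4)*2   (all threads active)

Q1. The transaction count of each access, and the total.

A1: 8 transactions
A2: 2 transactions

Answer: 8,2; total 10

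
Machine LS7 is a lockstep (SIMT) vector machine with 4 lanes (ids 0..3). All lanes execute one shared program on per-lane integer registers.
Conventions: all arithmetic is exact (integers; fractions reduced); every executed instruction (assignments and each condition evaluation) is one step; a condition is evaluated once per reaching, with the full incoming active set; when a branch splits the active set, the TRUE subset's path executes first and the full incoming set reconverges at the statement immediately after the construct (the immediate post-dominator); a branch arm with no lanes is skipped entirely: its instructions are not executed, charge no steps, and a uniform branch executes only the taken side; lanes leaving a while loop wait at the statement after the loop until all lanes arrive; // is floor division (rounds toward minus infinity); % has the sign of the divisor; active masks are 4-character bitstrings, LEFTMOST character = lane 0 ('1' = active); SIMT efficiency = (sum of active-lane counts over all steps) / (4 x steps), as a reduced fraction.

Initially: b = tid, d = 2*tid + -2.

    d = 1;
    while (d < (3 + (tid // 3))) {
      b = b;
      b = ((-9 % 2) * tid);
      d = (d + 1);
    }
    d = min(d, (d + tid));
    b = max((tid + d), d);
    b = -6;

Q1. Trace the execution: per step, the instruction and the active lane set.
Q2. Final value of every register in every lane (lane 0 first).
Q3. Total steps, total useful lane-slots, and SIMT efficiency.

step 0: d <- 1                       1111
step 1: eval (d < (3 + (tid // 3)))  1111
step 2: b <- b                       1111
step 3: b <- ((-9 % 2) * tid)        1111
step 4: d <- (d + 1)                 1111
step 5: eval (d < (3 + (tid // 3)))  1111
step 6: b <- b                       1111
step 7: b <- ((-9 % 2) * tid)        1111
step 8: d <- (d + 1)                 1111
step 9: eval (d < (3 + (tid // 3)))  1111
step 10: b <- b                       0001
step 11: b <- ((-9 % 2) * tid)        0001
step 12: d <- (d + 1)                 0001
step 13: eval (d < (3 + (tid // 3)))  0001
step 14: d <- min(d, (d + tid))       1111
step 15: b <- max((tid + d), d)       1111
step 16: b <- -6                      1111

Answer: 17 steps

b: -6,-6,-6,-6
d: 3,3,3,4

steps = 17; useful = 56; efficiency = 56/68 = 14/17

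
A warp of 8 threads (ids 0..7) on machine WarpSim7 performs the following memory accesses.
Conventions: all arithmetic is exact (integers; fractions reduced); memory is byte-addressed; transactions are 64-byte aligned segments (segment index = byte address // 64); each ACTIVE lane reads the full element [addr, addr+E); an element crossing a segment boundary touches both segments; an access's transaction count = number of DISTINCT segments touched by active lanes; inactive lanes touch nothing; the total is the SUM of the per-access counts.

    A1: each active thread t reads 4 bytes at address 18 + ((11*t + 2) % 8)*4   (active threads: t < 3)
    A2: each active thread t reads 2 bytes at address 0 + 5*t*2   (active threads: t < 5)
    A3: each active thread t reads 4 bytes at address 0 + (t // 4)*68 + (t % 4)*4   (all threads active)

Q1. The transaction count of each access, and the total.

A1: 1 transaction
A2: 1 transaction
A3: 2 transactions

Answer: 1,1,2; total 4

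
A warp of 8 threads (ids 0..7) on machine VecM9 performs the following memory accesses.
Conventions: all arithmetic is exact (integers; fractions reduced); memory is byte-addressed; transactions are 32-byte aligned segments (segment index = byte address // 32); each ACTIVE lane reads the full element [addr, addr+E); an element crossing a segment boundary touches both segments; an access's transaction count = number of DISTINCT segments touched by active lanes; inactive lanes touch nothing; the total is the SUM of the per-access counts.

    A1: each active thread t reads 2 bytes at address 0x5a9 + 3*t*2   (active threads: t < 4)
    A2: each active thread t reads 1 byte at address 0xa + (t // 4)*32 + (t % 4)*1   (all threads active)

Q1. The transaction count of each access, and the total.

A1: 1 transaction
A2: 2 transactions

Answer: 1,2; total 3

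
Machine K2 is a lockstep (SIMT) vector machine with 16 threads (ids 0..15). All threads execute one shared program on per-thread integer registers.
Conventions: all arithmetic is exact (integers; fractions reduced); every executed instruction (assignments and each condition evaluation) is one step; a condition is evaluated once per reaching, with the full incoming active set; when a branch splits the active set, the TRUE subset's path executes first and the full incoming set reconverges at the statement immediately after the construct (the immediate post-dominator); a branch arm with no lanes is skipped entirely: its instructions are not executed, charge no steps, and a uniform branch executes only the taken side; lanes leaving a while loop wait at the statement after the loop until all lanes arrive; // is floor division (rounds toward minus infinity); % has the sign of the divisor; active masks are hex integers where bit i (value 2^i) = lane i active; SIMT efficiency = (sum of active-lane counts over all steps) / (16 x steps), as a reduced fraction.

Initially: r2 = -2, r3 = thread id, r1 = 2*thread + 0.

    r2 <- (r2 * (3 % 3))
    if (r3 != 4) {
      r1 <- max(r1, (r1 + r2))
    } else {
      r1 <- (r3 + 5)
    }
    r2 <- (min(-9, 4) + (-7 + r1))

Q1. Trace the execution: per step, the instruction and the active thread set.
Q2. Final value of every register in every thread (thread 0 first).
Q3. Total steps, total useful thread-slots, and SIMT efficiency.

step 0: r2 <- (r2 * (3 % 3))         0xffff
step 1: eval (r3 != 4)               0xffff
step 2: r1 <- max(r1, (r1 + r2))     0xffef
step 3: r1 <- (r3 + 5)               0x0010
step 4: r2 <- (min(-9, 4) + (-7 + r1)) 0xffff

Answer: 5 steps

r2: -16,-14,-12,-10,-7,-6,-4,-2,0,2,4,6,8,10,12,14
r3: 0,1,2,3,4,5,6,7,8,9,10,11,12,13,14,15
r1: 0,2,4,6,9,10,12,14,16,18,20,22,24,26,28,30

steps = 5; useful = 64; efficiency = 64/80 = 4/5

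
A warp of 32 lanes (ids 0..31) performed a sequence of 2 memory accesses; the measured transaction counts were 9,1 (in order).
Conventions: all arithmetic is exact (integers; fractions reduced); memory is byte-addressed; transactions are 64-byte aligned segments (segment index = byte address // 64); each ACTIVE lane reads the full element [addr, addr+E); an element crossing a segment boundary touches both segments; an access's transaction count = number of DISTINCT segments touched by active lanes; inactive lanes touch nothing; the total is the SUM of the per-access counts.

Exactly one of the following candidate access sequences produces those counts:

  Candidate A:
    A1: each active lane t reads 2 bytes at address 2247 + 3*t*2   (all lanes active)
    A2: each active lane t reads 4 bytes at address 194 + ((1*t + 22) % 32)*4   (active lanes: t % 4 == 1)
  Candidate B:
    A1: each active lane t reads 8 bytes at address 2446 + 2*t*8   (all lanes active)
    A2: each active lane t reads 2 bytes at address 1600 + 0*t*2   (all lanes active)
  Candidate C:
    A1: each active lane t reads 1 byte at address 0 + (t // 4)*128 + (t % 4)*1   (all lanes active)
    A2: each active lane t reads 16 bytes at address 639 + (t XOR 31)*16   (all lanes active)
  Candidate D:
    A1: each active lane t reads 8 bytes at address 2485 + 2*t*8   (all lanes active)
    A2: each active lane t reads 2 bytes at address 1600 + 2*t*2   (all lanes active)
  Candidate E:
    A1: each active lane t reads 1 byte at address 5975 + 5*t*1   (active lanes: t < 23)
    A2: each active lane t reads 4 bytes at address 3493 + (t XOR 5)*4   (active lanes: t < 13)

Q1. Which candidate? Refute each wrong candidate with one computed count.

A: A1 gives 4 transactions, not 9
C: A1 gives 8 transactions, not 9
D: A2 gives 2 transactions, not 1
E: A1 gives 3 transactions, not 9
B: all counts match (9,1)

Answer: B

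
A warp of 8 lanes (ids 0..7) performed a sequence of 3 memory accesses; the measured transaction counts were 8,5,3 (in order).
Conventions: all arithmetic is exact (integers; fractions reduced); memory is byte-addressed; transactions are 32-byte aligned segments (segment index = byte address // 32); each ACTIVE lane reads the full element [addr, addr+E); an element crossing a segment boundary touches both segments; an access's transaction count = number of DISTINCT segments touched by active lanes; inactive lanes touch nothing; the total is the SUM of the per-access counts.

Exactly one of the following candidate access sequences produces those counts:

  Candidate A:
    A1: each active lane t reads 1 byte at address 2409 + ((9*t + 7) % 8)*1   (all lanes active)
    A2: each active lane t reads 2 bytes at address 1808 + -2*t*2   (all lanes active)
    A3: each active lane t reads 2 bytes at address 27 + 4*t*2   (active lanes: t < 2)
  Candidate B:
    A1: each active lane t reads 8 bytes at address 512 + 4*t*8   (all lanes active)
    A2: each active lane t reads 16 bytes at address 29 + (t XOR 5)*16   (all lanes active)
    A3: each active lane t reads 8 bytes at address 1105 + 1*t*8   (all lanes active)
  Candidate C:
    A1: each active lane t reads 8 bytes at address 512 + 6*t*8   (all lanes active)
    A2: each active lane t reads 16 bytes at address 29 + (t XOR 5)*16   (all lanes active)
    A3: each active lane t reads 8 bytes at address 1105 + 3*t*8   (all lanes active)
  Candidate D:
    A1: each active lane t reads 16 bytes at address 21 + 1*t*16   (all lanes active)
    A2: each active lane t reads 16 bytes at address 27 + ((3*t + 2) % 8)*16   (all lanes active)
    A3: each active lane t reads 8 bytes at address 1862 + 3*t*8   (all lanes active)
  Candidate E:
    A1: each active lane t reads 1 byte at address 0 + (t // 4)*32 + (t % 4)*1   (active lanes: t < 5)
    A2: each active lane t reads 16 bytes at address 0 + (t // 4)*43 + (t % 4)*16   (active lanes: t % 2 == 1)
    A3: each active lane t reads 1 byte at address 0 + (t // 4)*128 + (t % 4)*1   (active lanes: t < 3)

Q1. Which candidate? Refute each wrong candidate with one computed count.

A: A1 gives 1 transaction, not 8
C: A3 gives 7 transactions, not 3
D: A1 gives 5 transactions, not 8
E: A1 gives 2 transactions, not 8
B: all counts match (8,5,3)

Answer: B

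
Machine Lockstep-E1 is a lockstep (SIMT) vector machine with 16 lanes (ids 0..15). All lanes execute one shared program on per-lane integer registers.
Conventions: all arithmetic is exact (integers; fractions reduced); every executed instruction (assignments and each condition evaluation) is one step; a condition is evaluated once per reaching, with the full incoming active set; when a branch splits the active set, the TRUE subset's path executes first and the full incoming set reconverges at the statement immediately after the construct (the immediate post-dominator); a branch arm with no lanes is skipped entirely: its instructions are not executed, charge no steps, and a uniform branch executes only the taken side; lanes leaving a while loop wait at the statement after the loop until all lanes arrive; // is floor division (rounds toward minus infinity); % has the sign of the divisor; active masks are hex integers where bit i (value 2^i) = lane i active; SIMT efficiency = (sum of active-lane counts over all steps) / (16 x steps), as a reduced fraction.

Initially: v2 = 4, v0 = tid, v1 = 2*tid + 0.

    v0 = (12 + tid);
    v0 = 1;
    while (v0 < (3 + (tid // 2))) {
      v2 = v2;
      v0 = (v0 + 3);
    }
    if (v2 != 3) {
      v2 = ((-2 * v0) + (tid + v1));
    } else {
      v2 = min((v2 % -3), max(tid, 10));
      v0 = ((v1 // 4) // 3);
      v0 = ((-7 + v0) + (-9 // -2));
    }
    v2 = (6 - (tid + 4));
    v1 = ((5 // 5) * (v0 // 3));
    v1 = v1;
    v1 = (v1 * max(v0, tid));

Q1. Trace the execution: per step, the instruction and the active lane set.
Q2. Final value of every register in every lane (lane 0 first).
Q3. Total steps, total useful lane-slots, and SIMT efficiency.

step 0: v0 <- (12 + tid)             0xffff
step 1: v0 <- 1                      0xffff
step 2: eval (v0 < (3 + (tid // 2))) 0xffff
step 3: v2 <- v2                     0xffff
step 4: v0 <- (v0 + 3)               0xffff
step 5: eval (v0 < (3 + (tid // 2))) 0xffff
step 6: v2 <- v2                     0xfff0
step 7: v0 <- (v0 + 3)               0xfff0
step 8: eval (v0 < (3 + (tid // 2))) 0xfff0
step 9: v2 <- v2                     0xfc00
step 10: v0 <- (v0 + 3)               0xfc00
step 11: eval (v0 < (3 + (tid // 2))) 0xfc00
step 12: eval (v2 != 3)               0xffff
step 13: v2 <- ((-2 * v0) + (tid + v1)) 0xffff
step 14: v2 <- (6 - (tid + 4))        0xffff
step 15: v1 <- ((5 // 5) * (v0 // 3)) 0xffff
step 16: v1 <- v1                     0xffff
step 17: v1 <- (v1 * max(v0, tid))    0xffff

Answer: 18 steps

v2: 2,1,0,-1,-2,-3,-4,-5,-6,-7,-8,-9,-10,-11,-12,-13
v0: 4,4,4,4,7,7,7,7,7,7,10,10,10,10,10,10
v1: 4,4,4,4,14,14,14,14,16,18,30,33,36,39,42,45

steps = 18; useful = 246; efficiency = 246/288 = 41/48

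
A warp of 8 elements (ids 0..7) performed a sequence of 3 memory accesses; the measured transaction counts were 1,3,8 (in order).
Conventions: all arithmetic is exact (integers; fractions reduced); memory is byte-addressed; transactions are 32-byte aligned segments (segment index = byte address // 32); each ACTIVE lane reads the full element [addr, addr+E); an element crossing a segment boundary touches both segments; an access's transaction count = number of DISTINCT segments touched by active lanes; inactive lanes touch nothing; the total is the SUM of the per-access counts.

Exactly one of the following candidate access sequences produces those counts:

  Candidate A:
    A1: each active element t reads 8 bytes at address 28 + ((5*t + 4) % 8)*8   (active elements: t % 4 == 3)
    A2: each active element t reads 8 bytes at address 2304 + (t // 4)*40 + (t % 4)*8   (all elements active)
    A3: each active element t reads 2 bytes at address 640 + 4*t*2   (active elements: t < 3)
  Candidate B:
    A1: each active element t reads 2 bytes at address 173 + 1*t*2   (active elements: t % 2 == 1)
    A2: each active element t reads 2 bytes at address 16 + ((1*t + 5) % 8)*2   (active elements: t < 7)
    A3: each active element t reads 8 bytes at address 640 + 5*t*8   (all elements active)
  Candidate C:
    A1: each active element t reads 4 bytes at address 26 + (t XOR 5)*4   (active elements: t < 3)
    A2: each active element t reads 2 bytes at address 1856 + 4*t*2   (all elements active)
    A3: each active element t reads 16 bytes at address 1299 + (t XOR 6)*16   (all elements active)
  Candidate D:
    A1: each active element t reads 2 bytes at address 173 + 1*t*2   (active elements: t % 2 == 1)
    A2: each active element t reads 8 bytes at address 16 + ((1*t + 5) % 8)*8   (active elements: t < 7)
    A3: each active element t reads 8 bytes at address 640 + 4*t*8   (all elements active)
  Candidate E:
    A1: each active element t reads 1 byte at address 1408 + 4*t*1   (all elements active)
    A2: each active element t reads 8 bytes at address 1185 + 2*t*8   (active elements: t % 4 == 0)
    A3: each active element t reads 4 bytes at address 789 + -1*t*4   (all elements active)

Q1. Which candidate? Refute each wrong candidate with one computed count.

A: A1 gives 2 transactions, not 1
B: A2 gives 1 transaction, not 3
C: A2 gives 2 transactions, not 3
E: A2 gives 2 transactions, not 3
D: all counts match (1,3,8)

Answer: D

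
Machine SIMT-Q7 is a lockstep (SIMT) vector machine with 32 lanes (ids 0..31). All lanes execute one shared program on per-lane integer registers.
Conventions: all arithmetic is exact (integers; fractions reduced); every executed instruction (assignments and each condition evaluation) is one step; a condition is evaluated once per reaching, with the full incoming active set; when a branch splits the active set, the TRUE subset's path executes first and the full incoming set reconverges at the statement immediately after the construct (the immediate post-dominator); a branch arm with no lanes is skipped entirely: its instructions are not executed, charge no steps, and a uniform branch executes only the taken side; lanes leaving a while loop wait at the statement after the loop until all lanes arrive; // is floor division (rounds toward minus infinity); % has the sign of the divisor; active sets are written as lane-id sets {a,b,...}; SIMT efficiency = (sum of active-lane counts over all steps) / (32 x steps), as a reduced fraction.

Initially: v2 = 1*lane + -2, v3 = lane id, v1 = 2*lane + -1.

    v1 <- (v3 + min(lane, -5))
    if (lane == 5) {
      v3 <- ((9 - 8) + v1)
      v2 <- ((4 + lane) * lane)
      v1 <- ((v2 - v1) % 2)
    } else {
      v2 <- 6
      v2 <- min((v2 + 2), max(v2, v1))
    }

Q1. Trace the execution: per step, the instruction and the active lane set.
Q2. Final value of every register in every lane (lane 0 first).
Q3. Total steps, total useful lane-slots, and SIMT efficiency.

step 0: v1 <- (v3 + min(lane, -5))   {0,1,2,3,4,5,6,7,8,9,10,11,12,13,14,15,16,17,18,19,20,21,22,23,24,25,26,27,28,29,30,31}
step 1: eval (lane == 5)             {0,1,2,3,4,5,6,7,8,9,10,11,12,13,14,15,16,17,18,19,20,21,22,23,24,25,26,27,28,29,30,31}
step 2: v3 <- ((9 - 8) + v1)         {5}
step 3: v2 <- ((4 + lane) * lane)    {5}
step 4: v1 <- ((v2 - v1) % 2)        {5}
step 5: v2 <- 6                      {0,1,2,3,4,6,7,8,9,10,11,12,13,14,15,16,17,18,19,20,21,22,23,24,25,26,27,28,29,30,31}
step 6: v2 <- min((v2 + 2), max(v2, v1)) {0,1,2,3,4,6,7,8,9,10,11,12,13,14,15,16,17,18,19,20,21,22,23,24,25,26,27,28,29,30,31}

Answer: 7 steps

v2: 6,6,6,6,6,45,6,6,6,6,6,6,7,8,8,8,8,8,8,8,8,8,8,8,8,8,8,8,8,8,8,8
v3: 0,1,2,3,4,1,6,7,8,9,10,11,12,13,14,15,16,17,18,19,20,21,22,23,24,25,26,27,28,29,30,31
v1: -5,-4,-3,-2,-1,1,1,2,3,4,5,6,7,8,9,10,11,12,13,14,15,16,17,18,19,20,21,22,23,24,25,26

steps = 7; useful = 129; efficiency = 129/224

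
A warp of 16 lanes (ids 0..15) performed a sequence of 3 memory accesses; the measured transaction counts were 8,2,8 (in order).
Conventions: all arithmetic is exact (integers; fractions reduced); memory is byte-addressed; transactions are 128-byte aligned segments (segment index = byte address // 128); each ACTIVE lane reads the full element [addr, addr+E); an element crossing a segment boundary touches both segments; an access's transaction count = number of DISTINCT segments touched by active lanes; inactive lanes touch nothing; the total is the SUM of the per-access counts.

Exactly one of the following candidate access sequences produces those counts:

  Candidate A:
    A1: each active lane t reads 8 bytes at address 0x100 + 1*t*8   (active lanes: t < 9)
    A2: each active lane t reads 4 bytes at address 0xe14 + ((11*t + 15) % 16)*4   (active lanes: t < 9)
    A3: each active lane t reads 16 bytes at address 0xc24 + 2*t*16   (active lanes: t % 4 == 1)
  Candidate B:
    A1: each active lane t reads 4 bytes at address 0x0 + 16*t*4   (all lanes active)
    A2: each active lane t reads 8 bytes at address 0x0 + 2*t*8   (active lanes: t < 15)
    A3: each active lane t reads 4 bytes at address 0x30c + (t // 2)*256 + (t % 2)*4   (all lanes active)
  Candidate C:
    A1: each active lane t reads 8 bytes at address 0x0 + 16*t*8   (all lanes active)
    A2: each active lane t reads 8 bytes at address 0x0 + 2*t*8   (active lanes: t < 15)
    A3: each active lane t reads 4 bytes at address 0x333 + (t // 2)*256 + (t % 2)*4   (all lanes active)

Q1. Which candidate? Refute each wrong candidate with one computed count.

A: A1 gives 1 transaction, not 8
C: A1 gives 16 transactions, not 8
B: all counts match (8,2,8)

Answer: B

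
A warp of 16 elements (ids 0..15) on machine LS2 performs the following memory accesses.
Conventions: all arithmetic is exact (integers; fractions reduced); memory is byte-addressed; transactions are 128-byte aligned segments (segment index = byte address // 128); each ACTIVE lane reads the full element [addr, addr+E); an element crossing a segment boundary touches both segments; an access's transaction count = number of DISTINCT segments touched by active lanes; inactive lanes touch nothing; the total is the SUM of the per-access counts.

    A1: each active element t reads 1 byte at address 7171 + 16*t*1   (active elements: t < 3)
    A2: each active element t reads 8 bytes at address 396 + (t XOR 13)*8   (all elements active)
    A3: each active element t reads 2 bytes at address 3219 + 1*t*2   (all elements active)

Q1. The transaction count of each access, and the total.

A1: 1 transaction
A2: 2 transactions
A3: 1 transaction

Answer: 1,2,1; total 4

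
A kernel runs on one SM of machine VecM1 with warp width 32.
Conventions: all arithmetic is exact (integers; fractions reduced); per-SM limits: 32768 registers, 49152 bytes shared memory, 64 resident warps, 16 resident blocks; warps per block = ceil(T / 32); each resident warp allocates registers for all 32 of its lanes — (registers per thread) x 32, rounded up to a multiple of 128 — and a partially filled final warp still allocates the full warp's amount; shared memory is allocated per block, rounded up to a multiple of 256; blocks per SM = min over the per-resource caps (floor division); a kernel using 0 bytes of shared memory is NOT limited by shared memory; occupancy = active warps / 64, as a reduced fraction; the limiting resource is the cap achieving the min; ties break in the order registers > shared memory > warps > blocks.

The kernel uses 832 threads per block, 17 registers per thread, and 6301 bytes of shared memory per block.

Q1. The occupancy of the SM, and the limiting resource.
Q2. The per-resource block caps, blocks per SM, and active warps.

Answer: occupancy 13/32, limited by registers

registers: 1 block
shared memory: 7 blocks
warps: 2 blocks
blocks: 16 blocks

Answer: 1 block, 26 active warps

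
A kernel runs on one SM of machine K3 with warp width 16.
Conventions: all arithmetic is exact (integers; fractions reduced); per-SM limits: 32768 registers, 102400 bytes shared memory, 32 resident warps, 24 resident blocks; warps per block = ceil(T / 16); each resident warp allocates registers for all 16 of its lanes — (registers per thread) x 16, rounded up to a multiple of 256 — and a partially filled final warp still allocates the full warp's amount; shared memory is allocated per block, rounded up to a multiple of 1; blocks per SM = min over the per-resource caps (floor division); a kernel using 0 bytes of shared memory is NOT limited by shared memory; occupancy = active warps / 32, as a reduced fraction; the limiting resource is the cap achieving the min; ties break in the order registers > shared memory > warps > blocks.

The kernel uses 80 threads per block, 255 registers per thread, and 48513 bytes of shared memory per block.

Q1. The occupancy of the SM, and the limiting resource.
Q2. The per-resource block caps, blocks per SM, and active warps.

Answer: occupancy 5/32, limited by registers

registers: 1 block
shared memory: 2 blocks
warps: 6 blocks
blocks: 24 blocks

Answer: 1 block, 5 active warps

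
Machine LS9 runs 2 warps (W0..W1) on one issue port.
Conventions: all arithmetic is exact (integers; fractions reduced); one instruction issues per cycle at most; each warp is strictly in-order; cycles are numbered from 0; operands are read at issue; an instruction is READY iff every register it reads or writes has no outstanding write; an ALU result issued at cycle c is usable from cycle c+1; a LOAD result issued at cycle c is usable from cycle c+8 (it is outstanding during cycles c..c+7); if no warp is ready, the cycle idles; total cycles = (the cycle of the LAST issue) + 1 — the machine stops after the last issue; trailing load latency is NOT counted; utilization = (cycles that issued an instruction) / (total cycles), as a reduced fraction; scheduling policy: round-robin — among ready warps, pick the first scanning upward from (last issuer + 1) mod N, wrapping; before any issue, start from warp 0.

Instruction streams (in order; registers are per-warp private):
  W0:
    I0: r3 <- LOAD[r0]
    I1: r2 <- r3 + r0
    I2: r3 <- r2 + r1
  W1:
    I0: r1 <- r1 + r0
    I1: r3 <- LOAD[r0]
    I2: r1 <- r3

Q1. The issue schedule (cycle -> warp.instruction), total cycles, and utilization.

cycle 0: W0.I0
cycle 1: W1.I0
cycle 2: W1.I1
cycle 3: idle
cycle 4: idle
cycle 5: idle
cycle 6: idle
cycle 7: idle
cycle 8: W0.I1
cycle 9: W0.I2
cycle 10: W1.I2

Answer: 11 cycles, utilization 6/11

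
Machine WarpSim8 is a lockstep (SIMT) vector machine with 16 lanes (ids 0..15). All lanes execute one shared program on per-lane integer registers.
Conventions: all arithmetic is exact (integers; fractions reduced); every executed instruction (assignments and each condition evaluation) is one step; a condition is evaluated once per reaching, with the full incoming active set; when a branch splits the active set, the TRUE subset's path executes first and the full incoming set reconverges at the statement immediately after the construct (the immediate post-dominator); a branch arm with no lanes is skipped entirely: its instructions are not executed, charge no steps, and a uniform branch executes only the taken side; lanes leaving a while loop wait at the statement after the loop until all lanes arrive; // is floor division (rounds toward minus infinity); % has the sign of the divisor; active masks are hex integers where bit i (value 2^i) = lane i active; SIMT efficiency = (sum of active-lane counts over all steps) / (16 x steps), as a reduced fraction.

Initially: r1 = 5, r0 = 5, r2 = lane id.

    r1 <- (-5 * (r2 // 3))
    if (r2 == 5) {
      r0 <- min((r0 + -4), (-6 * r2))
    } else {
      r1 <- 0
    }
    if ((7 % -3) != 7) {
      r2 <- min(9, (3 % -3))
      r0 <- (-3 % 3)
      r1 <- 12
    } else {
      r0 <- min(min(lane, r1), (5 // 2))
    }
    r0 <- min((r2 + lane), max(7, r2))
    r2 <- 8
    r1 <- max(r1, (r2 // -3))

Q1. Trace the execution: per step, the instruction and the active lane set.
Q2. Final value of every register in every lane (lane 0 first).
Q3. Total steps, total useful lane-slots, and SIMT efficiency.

step 0: r1 <- (-5 * (r2 // 3))       0xffff
step 1: eval (r2 == 5)               0xffff
step 2: r0 <- min((r0 + -4), (-6 * r2)) 0x0020
step 3: r1 <- 0                      0xffdf
step 4: eval ((7 % -3) != 7)         0xffff
step 5: r2 <- min(9, (3 % -3))       0xffff
step 6: r0 <- (-3 % 3)               0xffff
step 7: r1 <- 12                     0xffff
step 8: r0 <- min((r2 + lane), max(7, r2)) 0xffff
step 9: r2 <- 8                      0xffff
step 10: r1 <- max(r1, (r2 // -3))    0xffff

Answer: 11 steps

r1: 12,12,12,12,12,12,12,12,12,12,12,12,12,12,12,12
r0: 0,1,2,3,4,5,6,7,7,7,7,7,7,7,7,7
r2: 8,8,8,8,8,8,8,8,8,8,8,8,8,8,8,8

steps = 11; useful = 160; efficiency = 160/176 = 10/11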